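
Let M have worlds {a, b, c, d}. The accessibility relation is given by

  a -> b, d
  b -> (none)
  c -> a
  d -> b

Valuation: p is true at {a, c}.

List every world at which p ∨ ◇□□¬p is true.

a: p is T, ◇□□¬p is T. ✓
b: p is F, ◇□□¬p is F. ✗
c: p is T, ◇□□¬p is T. ✓
d: p is F, ◇□□¬p is T. ✓

{a, c, d}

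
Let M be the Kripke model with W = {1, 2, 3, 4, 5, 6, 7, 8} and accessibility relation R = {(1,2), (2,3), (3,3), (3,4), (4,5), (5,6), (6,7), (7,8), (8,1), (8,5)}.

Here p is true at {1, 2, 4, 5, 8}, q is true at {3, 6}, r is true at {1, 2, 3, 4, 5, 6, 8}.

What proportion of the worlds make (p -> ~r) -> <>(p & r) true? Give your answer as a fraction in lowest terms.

7/8

1: p -> ~r is F, <>(p & r) is T. ✓
2: p -> ~r is F, <>(p & r) is F. ✓
3: p -> ~r is T, <>(p & r) is T. ✓
4: p -> ~r is F, <>(p & r) is T. ✓
5: p -> ~r is F, <>(p & r) is F. ✓
6: p -> ~r is T, <>(p & r) is F. ✗
7: p -> ~r is T, <>(p & r) is T. ✓
8: p -> ~r is F, <>(p & r) is T. ✓
That's 7 of 8 worlds, so 7/8.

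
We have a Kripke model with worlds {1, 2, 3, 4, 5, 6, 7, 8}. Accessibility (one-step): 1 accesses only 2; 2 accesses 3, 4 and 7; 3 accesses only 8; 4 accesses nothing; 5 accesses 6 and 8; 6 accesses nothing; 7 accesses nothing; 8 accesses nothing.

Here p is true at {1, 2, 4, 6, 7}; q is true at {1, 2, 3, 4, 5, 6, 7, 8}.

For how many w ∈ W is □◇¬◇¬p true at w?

5

1: successors {2}; ◇¬◇¬p there: 2:T. ✓
2: successors {3, 4, 7}; ◇¬◇¬p there: 3:T, 4:F, 7:F. ✗
3: successors {8}; ◇¬◇¬p there: 8:F. ✗
4: no successors, so □◇¬◇¬p holds vacuously. ✓
5: successors {6, 8}; ◇¬◇¬p there: 6:F, 8:F. ✗
6: no successors, so □◇¬◇¬p holds vacuously. ✓
7: no successors, so □◇¬◇¬p holds vacuously. ✓
8: no successors, so □◇¬◇¬p holds vacuously. ✓
Satisfying worlds: {1, 4, 6, 7, 8}.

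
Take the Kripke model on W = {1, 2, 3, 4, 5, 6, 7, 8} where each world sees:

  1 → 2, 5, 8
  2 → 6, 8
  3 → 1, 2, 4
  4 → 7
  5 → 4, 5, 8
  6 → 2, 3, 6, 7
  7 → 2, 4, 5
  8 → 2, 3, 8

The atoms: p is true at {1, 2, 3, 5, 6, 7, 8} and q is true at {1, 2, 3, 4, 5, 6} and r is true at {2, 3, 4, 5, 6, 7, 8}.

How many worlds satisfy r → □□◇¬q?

2

1: r is F, □□◇¬q is F. ✓
2: r is T, □□◇¬q is F. ✗
3: r is T, □□◇¬q is F. ✗
4: r is T, □□◇¬q is T. ✓
5: r is T, □□◇¬q is F. ✗
6: r is T, □□◇¬q is F. ✗
7: r is T, □□◇¬q is F. ✗
8: r is T, □□◇¬q is F. ✗
Satisfying worlds: {1, 4}.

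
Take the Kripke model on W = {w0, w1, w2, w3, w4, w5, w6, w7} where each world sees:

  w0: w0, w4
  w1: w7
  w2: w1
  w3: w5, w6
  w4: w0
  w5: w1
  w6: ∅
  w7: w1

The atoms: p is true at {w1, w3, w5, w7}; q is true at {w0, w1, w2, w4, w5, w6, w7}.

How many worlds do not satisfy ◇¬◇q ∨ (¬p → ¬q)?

w0: ◇¬◇q is F, ¬p → ¬q is F. ✗
w1: ◇¬◇q is F, ¬p → ¬q is T. ✓
w2: ◇¬◇q is F, ¬p → ¬q is F. ✗
w3: ◇¬◇q is T, ¬p → ¬q is T. ✓
w4: ◇¬◇q is F, ¬p → ¬q is F. ✗
w5: ◇¬◇q is F, ¬p → ¬q is T. ✓
w6: ◇¬◇q is F, ¬p → ¬q is F. ✗
w7: ◇¬◇q is F, ¬p → ¬q is T. ✓
Satisfying worlds: {w1, w3, w5, w7}.
So ◇¬◇q ∨ (¬p → ¬q) fails at the other 4 worlds.

4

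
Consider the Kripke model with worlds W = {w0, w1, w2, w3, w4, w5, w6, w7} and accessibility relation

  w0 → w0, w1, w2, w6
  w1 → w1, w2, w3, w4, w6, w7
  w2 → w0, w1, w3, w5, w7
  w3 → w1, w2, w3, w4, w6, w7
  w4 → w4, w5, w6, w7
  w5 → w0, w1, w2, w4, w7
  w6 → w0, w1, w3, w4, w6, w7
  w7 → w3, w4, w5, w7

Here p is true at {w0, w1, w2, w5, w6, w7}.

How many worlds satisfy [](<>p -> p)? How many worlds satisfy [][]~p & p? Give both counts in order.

For [](<>p -> p):
w0: successors {w0, w1, w2, w6}; <>p -> p there: w0:T, w1:T, w2:T, w6:T. ✓
w1: successors {w1, w2, w3, w4, w6, w7}; <>p -> p there: w1:T, w2:T, w3:F, w4:F, w6:T, w7:T. ✗
w2: successors {w0, w1, w3, w5, w7}; <>p -> p there: w0:T, w1:T, w3:F, w5:T, w7:T. ✗
w3: successors {w1, w2, w3, w4, w6, w7}; <>p -> p there: w1:T, w2:T, w3:F, w4:F, w6:T, w7:T. ✗
w4: successors {w4, w5, w6, w7}; <>p -> p there: w4:F, w5:T, w6:T, w7:T. ✗
w5: successors {w0, w1, w2, w4, w7}; <>p -> p there: w0:T, w1:T, w2:T, w4:F, w7:T. ✗
w6: successors {w0, w1, w3, w4, w6, w7}; <>p -> p there: w0:T, w1:T, w3:F, w4:F, w6:T, w7:T. ✗
w7: successors {w3, w4, w5, w7}; <>p -> p there: w3:F, w4:F, w5:T, w7:T. ✗
— 1 world.
For [][]~p & p:
w0: [][]~p is F, p is T. ✗
w1: [][]~p is F, p is T. ✗
w2: [][]~p is F, p is T. ✗
w3: [][]~p is F, p is F. ✗
w4: [][]~p is F, p is F. ✗
w5: [][]~p is F, p is T. ✗
w6: [][]~p is F, p is T. ✗
w7: [][]~p is F, p is T. ✗
— 0 worlds.

1 and 0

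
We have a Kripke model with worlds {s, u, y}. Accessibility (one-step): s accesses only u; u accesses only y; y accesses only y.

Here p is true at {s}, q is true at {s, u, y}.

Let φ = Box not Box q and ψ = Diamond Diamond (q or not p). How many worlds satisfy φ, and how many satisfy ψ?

0 and 3

For Box not Box q:
s: successors {u}; not Box q there: u:F. ✗
u: successors {y}; not Box q there: y:F. ✗
y: successors {y}; not Box q there: y:F. ✗
— 0 worlds.
For Diamond Diamond (q or not p):
s: successors {u}; Diamond (q or not p) there: u:T. ✓
u: successors {y}; Diamond (q or not p) there: y:T. ✓
y: successors {y}; Diamond (q or not p) there: y:T. ✓
— 3 worlds.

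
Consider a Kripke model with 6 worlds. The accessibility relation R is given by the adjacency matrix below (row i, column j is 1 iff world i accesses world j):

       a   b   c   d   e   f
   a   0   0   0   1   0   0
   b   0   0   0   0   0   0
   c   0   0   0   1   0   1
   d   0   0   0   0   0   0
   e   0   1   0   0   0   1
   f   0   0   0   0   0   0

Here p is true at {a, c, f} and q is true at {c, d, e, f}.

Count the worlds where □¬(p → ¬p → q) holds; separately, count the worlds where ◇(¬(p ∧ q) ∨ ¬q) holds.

3 and 3

For □¬(p → ¬p → q):
a: successors {d}; ¬(p → ¬p → q) there: d:F. ✗
b: no successors, so □¬(p → ¬p → q) holds vacuously. ✓
c: successors {d, f}; ¬(p → ¬p → q) there: d:F, f:F. ✗
d: no successors, so □¬(p → ¬p → q) holds vacuously. ✓
e: successors {b, f}; ¬(p → ¬p → q) there: b:F, f:F. ✗
f: no successors, so □¬(p → ¬p → q) holds vacuously. ✓
— 3 worlds.
For ◇(¬(p ∧ q) ∨ ¬q):
a: successors {d}; ¬(p ∧ q) ∨ ¬q there: d:T. ✓
b: no successors, so ◇(¬(p ∧ q) ∨ ¬q) fails. ✗
c: successors {d, f}; ¬(p ∧ q) ∨ ¬q there: d:T, f:F. ✓
d: no successors, so ◇(¬(p ∧ q) ∨ ¬q) fails. ✗
e: successors {b, f}; ¬(p ∧ q) ∨ ¬q there: b:T, f:F. ✓
f: no successors, so ◇(¬(p ∧ q) ∨ ¬q) fails. ✗
— 3 worlds.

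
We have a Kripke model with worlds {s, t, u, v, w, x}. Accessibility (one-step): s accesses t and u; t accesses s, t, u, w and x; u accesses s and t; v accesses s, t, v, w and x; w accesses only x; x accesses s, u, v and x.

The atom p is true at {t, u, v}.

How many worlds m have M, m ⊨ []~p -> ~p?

6

s: []~p is F, ~p is T. ✓
t: []~p is F, ~p is F. ✓
u: []~p is F, ~p is F. ✓
v: []~p is F, ~p is F. ✓
w: []~p is T, ~p is T. ✓
x: []~p is F, ~p is T. ✓
Satisfying worlds: {s, t, u, v, w, x}.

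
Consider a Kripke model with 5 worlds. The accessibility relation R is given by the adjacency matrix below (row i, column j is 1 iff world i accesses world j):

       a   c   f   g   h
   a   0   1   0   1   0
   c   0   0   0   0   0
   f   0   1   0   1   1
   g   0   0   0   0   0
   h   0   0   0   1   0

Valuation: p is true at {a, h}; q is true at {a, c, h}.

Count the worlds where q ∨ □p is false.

a: q is T, □p is F. ✓
c: q is T, □p is T. ✓
f: q is F, □p is F. ✗
g: q is F, □p is T. ✓
h: q is T, □p is F. ✓
Satisfying worlds: {a, c, g, h}.
So q ∨ □p fails at the other 1 world.

1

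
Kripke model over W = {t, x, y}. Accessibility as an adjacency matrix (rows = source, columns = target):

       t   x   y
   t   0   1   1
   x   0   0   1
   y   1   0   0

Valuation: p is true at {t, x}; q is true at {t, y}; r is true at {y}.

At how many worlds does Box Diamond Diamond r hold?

2

t: successors {x, y}; Diamond Diamond r there: x:F, y:T. ✗
x: successors {y}; Diamond Diamond r there: y:T. ✓
y: successors {t}; Diamond Diamond r there: t:T. ✓
Satisfying worlds: {x, y}.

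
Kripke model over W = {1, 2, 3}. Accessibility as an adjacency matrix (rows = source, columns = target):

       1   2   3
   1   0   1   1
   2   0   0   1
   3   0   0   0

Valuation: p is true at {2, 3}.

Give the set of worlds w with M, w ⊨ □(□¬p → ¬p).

{3}

1: successors {2, 3}; □¬p → ¬p there: 2:T, 3:F. ✗
2: successors {3}; □¬p → ¬p there: 3:F. ✗
3: no successors, so □(□¬p → ¬p) holds vacuously. ✓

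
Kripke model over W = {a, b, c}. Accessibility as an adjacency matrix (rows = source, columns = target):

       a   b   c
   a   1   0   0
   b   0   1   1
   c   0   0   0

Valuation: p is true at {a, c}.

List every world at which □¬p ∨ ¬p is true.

{b, c}

a: □¬p is F, ¬p is F. ✗
b: □¬p is F, ¬p is T. ✓
c: □¬p is T, ¬p is F. ✓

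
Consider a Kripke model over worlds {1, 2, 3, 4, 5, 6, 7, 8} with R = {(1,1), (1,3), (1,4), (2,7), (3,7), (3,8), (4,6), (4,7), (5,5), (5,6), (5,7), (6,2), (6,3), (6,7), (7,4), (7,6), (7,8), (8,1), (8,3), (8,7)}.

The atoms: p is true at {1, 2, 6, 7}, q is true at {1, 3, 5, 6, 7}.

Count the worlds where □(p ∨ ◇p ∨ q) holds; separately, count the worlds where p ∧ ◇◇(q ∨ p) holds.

For □(p ∨ ◇p ∨ q):
1: successors {1, 3, 4}; p ∨ ◇p ∨ q there: 1:T, 3:T, 4:T. ✓
2: successors {7}; p ∨ ◇p ∨ q there: 7:T. ✓
3: successors {7, 8}; p ∨ ◇p ∨ q there: 7:T, 8:T. ✓
4: successors {6, 7}; p ∨ ◇p ∨ q there: 6:T, 7:T. ✓
5: successors {5, 6, 7}; p ∨ ◇p ∨ q there: 5:T, 6:T, 7:T. ✓
6: successors {2, 3, 7}; p ∨ ◇p ∨ q there: 2:T, 3:T, 7:T. ✓
7: successors {4, 6, 8}; p ∨ ◇p ∨ q there: 4:T, 6:T, 8:T. ✓
8: successors {1, 3, 7}; p ∨ ◇p ∨ q there: 1:T, 3:T, 7:T. ✓
— 8 worlds.
For p ∧ ◇◇(q ∨ p):
1: p is T, ◇◇(q ∨ p) is T. ✓
2: p is T, ◇◇(q ∨ p) is T. ✓
3: p is F, ◇◇(q ∨ p) is T. ✗
4: p is F, ◇◇(q ∨ p) is T. ✗
5: p is F, ◇◇(q ∨ p) is T. ✗
6: p is T, ◇◇(q ∨ p) is T. ✓
7: p is T, ◇◇(q ∨ p) is T. ✓
8: p is F, ◇◇(q ∨ p) is T. ✗
— 4 worlds.

8 and 4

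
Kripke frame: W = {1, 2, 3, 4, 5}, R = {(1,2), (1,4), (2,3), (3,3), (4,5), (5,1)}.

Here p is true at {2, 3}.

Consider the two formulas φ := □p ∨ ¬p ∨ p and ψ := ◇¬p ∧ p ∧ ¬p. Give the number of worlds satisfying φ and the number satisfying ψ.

For □p ∨ ¬p ∨ p:
1: □p ∨ ¬p is T, p is F. ✓
2: □p ∨ ¬p is T, p is T. ✓
3: □p ∨ ¬p is T, p is T. ✓
4: □p ∨ ¬p is T, p is F. ✓
5: □p ∨ ¬p is T, p is F. ✓
— 5 worlds.
For ◇¬p ∧ p ∧ ¬p:
1: ◇¬p ∧ p is F, ¬p is T. ✗
2: ◇¬p ∧ p is F, ¬p is F. ✗
3: ◇¬p ∧ p is F, ¬p is F. ✗
4: ◇¬p ∧ p is F, ¬p is T. ✗
5: ◇¬p ∧ p is F, ¬p is T. ✗
— 0 worlds.

5 and 0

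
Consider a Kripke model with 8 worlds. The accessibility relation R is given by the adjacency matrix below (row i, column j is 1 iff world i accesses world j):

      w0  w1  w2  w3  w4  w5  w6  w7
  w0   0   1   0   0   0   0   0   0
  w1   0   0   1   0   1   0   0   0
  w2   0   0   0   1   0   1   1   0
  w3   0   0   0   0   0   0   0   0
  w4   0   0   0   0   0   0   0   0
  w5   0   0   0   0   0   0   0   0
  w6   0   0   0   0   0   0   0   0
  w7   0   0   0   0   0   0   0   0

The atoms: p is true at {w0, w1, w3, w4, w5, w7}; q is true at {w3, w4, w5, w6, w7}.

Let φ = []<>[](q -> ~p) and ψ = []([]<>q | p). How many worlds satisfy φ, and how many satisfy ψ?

6 and 7

For []<>[](q -> ~p):
w0: successors {w1}; <>[](q -> ~p) there: w1:T. ✓
w1: successors {w2, w4}; <>[](q -> ~p) there: w2:T, w4:F. ✗
w2: successors {w3, w5, w6}; <>[](q -> ~p) there: w3:F, w5:F, w6:F. ✗
w3: no successors, so []<>[](q -> ~p) holds vacuously. ✓
w4: no successors, so []<>[](q -> ~p) holds vacuously. ✓
w5: no successors, so []<>[](q -> ~p) holds vacuously. ✓
w6: no successors, so []<>[](q -> ~p) holds vacuously. ✓
w7: no successors, so []<>[](q -> ~p) holds vacuously. ✓
— 6 worlds.
For []([]<>q | p):
w0: successors {w1}; []<>q | p there: w1:T. ✓
w1: successors {w2, w4}; []<>q | p there: w2:F, w4:T. ✗
w2: successors {w3, w5, w6}; []<>q | p there: w3:T, w5:T, w6:T. ✓
w3: no successors, so []([]<>q | p) holds vacuously. ✓
w4: no successors, so []([]<>q | p) holds vacuously. ✓
w5: no successors, so []([]<>q | p) holds vacuously. ✓
w6: no successors, so []([]<>q | p) holds vacuously. ✓
w7: no successors, so []([]<>q | p) holds vacuously. ✓
— 7 worlds.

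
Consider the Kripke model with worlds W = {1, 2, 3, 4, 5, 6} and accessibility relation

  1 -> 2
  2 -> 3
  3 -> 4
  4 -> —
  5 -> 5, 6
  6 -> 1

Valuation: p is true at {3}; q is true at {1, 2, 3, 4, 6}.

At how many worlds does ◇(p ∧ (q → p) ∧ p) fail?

5

1: successors {2}; p ∧ (q → p) ∧ p there: 2:F. ✗
2: successors {3}; p ∧ (q → p) ∧ p there: 3:T. ✓
3: successors {4}; p ∧ (q → p) ∧ p there: 4:F. ✗
4: no successors, so ◇(p ∧ (q → p) ∧ p) fails. ✗
5: successors {5, 6}; p ∧ (q → p) ∧ p there: 5:F, 6:F. ✗
6: successors {1}; p ∧ (q → p) ∧ p there: 1:F. ✗
Satisfying worlds: {2}.
So ◇(p ∧ (q → p) ∧ p) fails at the other 5 worlds.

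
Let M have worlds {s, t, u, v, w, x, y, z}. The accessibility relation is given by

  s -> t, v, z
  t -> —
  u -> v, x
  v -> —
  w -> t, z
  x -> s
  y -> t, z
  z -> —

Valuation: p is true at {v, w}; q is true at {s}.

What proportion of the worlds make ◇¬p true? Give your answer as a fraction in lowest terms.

s: successors {t, v, z}; ¬p there: t:T, v:F, z:T. ✓
t: no successors, so ◇¬p fails. ✗
u: successors {v, x}; ¬p there: v:F, x:T. ✓
v: no successors, so ◇¬p fails. ✗
w: successors {t, z}; ¬p there: t:T, z:T. ✓
x: successors {s}; ¬p there: s:T. ✓
y: successors {t, z}; ¬p there: t:T, z:T. ✓
z: no successors, so ◇¬p fails. ✗
That's 5 of 8 worlds, so 5/8.

5/8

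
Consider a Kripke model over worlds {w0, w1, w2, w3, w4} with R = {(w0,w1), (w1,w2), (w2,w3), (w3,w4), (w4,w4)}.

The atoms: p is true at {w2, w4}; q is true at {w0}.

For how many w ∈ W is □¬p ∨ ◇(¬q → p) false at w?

0

w0: □¬p is T, ◇(¬q → p) is F. ✓
w1: □¬p is F, ◇(¬q → p) is T. ✓
w2: □¬p is T, ◇(¬q → p) is F. ✓
w3: □¬p is F, ◇(¬q → p) is T. ✓
w4: □¬p is F, ◇(¬q → p) is T. ✓
Satisfying worlds: {w0, w1, w2, w3, w4}.
So □¬p ∨ ◇(¬q → p) fails at the other 0 worlds.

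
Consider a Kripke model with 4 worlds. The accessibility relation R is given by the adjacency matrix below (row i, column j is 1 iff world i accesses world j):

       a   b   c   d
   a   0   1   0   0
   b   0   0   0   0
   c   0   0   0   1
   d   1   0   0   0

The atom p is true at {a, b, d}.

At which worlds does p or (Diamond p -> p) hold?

{a, b, d}

a: p is T, Diamond p -> p is T. ✓
b: p is T, Diamond p -> p is T. ✓
c: p is F, Diamond p -> p is F. ✗
d: p is T, Diamond p -> p is T. ✓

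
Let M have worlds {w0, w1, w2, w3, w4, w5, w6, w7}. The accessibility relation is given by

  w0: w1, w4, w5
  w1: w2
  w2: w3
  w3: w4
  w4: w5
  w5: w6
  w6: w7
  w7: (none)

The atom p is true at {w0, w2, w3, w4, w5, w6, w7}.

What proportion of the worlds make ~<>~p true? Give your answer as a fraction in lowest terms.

w0: <>~p is T. ✗
w1: <>~p is F. ✓
w2: <>~p is F. ✓
w3: <>~p is F. ✓
w4: <>~p is F. ✓
w5: <>~p is F. ✓
w6: <>~p is F. ✓
w7: <>~p is F. ✓
That's 7 of 8 worlds, so 7/8.

7/8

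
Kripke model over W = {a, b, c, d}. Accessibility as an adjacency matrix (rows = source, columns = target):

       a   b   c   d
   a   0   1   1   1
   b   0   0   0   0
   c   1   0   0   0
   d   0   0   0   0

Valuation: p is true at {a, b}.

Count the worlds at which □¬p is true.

2

a: successors {b, c, d}; ¬p there: b:F, c:T, d:T. ✗
b: no successors, so □¬p holds vacuously. ✓
c: successors {a}; ¬p there: a:F. ✗
d: no successors, so □¬p holds vacuously. ✓
Satisfying worlds: {b, d}.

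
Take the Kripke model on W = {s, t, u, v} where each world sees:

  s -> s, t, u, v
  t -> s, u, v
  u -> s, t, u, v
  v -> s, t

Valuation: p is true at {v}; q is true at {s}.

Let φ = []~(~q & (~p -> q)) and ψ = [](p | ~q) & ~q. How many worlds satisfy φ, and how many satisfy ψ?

1 and 0

For []~(~q & (~p -> q)):
s: successors {s, t, u, v}; ~(~q & (~p -> q)) there: s:T, t:T, u:T, v:F. ✗
t: successors {s, u, v}; ~(~q & (~p -> q)) there: s:T, u:T, v:F. ✗
u: successors {s, t, u, v}; ~(~q & (~p -> q)) there: s:T, t:T, u:T, v:F. ✗
v: successors {s, t}; ~(~q & (~p -> q)) there: s:T, t:T. ✓
— 1 world.
For [](p | ~q) & ~q:
s: [](p | ~q) is F, ~q is F. ✗
t: [](p | ~q) is F, ~q is T. ✗
u: [](p | ~q) is F, ~q is T. ✗
v: [](p | ~q) is F, ~q is T. ✗
— 0 worlds.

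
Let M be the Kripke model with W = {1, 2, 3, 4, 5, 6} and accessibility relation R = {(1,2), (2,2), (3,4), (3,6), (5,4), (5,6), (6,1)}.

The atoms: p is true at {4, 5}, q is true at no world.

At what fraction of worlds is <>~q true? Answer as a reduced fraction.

1: successors {2}; ~q there: 2:T. ✓
2: successors {2}; ~q there: 2:T. ✓
3: successors {4, 6}; ~q there: 4:T, 6:T. ✓
4: no successors, so <>~q fails. ✗
5: successors {4, 6}; ~q there: 4:T, 6:T. ✓
6: successors {1}; ~q there: 1:T. ✓
That's 5 of 6 worlds, so 5/6.

5/6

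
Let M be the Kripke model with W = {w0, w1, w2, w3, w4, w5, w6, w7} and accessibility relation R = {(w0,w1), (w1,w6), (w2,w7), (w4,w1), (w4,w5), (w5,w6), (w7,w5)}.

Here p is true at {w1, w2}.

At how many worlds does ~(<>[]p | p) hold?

w0: <>[]p | p is F. ✓
w1: <>[]p | p is T. ✗
w2: <>[]p | p is T. ✗
w3: <>[]p | p is F. ✓
w4: <>[]p | p is F. ✓
w5: <>[]p | p is T. ✗
w6: <>[]p | p is F. ✓
w7: <>[]p | p is F. ✓
Satisfying worlds: {w0, w3, w4, w6, w7}.

5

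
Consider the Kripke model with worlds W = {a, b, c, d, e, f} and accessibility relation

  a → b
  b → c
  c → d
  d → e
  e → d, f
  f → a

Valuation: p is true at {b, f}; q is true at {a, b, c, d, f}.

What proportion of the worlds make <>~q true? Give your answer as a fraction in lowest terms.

1/6

a: successors {b}; ~q there: b:F. ✗
b: successors {c}; ~q there: c:F. ✗
c: successors {d}; ~q there: d:F. ✗
d: successors {e}; ~q there: e:T. ✓
e: successors {d, f}; ~q there: d:F, f:F. ✗
f: successors {a}; ~q there: a:F. ✗
That's 1 of 6 worlds, so 1/6.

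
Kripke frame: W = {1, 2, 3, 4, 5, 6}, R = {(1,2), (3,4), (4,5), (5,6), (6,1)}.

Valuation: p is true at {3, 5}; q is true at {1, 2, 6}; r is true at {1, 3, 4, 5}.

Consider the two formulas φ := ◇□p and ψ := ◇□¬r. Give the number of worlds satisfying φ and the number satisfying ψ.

For ◇□p:
1: successors {2}; □p there: 2:T. ✓
2: no successors, so ◇□p fails. ✗
3: successors {4}; □p there: 4:T. ✓
4: successors {5}; □p there: 5:F. ✗
5: successors {6}; □p there: 6:F. ✗
6: successors {1}; □p there: 1:F. ✗
— 2 worlds.
For ◇□¬r:
1: successors {2}; □¬r there: 2:T. ✓
2: no successors, so ◇□¬r fails. ✗
3: successors {4}; □¬r there: 4:F. ✗
4: successors {5}; □¬r there: 5:T. ✓
5: successors {6}; □¬r there: 6:F. ✗
6: successors {1}; □¬r there: 1:T. ✓
— 3 worlds.

2 and 3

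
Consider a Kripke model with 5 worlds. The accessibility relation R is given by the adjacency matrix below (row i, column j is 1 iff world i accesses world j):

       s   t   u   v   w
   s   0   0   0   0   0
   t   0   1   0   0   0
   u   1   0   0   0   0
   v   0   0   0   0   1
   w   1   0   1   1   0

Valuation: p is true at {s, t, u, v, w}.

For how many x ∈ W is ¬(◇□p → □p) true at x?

s: ◇□p → □p is T. ✗
t: ◇□p → □p is T. ✗
u: ◇□p → □p is T. ✗
v: ◇□p → □p is T. ✗
w: ◇□p → □p is T. ✗
Satisfying worlds: ∅.

0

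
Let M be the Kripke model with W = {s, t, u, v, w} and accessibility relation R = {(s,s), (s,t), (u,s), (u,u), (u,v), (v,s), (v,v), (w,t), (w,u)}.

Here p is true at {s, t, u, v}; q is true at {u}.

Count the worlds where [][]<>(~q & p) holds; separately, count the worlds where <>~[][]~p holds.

For [][]<>(~q & p):
s: successors {s, t}; []<>(~q & p) there: s:F, t:T. ✗
t: no successors, so [][]<>(~q & p) holds vacuously. ✓
u: successors {s, u, v}; []<>(~q & p) there: s:F, u:T, v:T. ✗
v: successors {s, v}; []<>(~q & p) there: s:F, v:T. ✗
w: successors {t, u}; []<>(~q & p) there: t:T, u:T. ✓
— 2 worlds.
For <>~[][]~p:
s: successors {s, t}; ~[][]~p there: s:T, t:F. ✓
t: no successors, so <>~[][]~p fails. ✗
u: successors {s, u, v}; ~[][]~p there: s:T, u:T, v:T. ✓
v: successors {s, v}; ~[][]~p there: s:T, v:T. ✓
w: successors {t, u}; ~[][]~p there: t:F, u:T. ✓
— 4 worlds.

2 and 4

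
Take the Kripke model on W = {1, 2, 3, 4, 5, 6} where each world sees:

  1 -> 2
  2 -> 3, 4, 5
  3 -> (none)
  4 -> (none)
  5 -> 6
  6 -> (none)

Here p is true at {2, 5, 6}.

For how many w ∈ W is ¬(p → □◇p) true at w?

1: p → □◇p is T. ✗
2: p → □◇p is F. ✓
3: p → □◇p is T. ✗
4: p → □◇p is T. ✗
5: p → □◇p is F. ✓
6: p → □◇p is T. ✗
Satisfying worlds: {2, 5}.

2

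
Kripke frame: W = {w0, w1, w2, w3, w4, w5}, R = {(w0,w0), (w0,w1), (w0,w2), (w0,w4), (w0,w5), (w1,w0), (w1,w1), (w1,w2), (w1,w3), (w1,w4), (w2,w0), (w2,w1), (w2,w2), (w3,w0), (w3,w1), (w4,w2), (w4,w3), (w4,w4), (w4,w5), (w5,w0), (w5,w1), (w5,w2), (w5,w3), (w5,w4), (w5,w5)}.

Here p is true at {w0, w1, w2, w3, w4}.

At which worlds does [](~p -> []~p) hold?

{w1, w2, w3}

w0: successors {w0, w1, w2, w4, w5}; ~p -> []~p there: w0:T, w1:T, w2:T, w4:T, w5:F. ✗
w1: successors {w0, w1, w2, w3, w4}; ~p -> []~p there: w0:T, w1:T, w2:T, w3:T, w4:T. ✓
w2: successors {w0, w1, w2}; ~p -> []~p there: w0:T, w1:T, w2:T. ✓
w3: successors {w0, w1}; ~p -> []~p there: w0:T, w1:T. ✓
w4: successors {w2, w3, w4, w5}; ~p -> []~p there: w2:T, w3:T, w4:T, w5:F. ✗
w5: successors {w0, w1, w2, w3, w4, w5}; ~p -> []~p there: w0:T, w1:T, w2:T, w3:T, w4:T, w5:F. ✗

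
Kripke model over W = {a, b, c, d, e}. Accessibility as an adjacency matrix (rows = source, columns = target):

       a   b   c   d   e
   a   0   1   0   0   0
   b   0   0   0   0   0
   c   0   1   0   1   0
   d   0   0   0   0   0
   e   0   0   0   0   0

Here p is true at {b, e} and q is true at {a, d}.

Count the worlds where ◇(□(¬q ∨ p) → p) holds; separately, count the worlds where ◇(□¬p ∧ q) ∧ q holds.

For ◇(□(¬q ∨ p) → p):
a: successors {b}; □(¬q ∨ p) → p there: b:T. ✓
b: no successors, so ◇(□(¬q ∨ p) → p) fails. ✗
c: successors {b, d}; □(¬q ∨ p) → p there: b:T, d:F. ✓
d: no successors, so ◇(□(¬q ∨ p) → p) fails. ✗
e: no successors, so ◇(□(¬q ∨ p) → p) fails. ✗
— 2 worlds.
For ◇(□¬p ∧ q) ∧ q:
a: ◇(□¬p ∧ q) is F, q is T. ✗
b: ◇(□¬p ∧ q) is F, q is F. ✗
c: ◇(□¬p ∧ q) is T, q is F. ✗
d: ◇(□¬p ∧ q) is F, q is T. ✗
e: ◇(□¬p ∧ q) is F, q is F. ✗
— 0 worlds.

2 and 0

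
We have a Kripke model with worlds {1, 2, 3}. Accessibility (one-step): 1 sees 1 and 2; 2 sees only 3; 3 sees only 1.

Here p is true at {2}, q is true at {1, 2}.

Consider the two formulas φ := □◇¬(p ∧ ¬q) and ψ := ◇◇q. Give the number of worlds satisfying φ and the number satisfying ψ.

3 and 3

For □◇¬(p ∧ ¬q):
1: successors {1, 2}; ◇¬(p ∧ ¬q) there: 1:T, 2:T. ✓
2: successors {3}; ◇¬(p ∧ ¬q) there: 3:T. ✓
3: successors {1}; ◇¬(p ∧ ¬q) there: 1:T. ✓
— 3 worlds.
For ◇◇q:
1: successors {1, 2}; ◇q there: 1:T, 2:F. ✓
2: successors {3}; ◇q there: 3:T. ✓
3: successors {1}; ◇q there: 1:T. ✓
— 3 worlds.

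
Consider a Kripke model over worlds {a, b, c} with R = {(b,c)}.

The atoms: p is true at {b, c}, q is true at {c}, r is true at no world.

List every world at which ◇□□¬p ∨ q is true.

{b, c}

a: ◇□□¬p is F, q is F. ✗
b: ◇□□¬p is T, q is F. ✓
c: ◇□□¬p is F, q is T. ✓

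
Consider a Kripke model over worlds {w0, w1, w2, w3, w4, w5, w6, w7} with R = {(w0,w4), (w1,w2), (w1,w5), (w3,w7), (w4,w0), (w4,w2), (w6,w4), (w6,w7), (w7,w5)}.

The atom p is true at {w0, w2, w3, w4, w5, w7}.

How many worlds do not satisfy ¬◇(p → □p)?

w0: ◇(p → □p) is T. ✗
w1: ◇(p → □p) is T. ✗
w2: ◇(p → □p) is F. ✓
w3: ◇(p → □p) is T. ✗
w4: ◇(p → □p) is T. ✗
w5: ◇(p → □p) is F. ✓
w6: ◇(p → □p) is T. ✗
w7: ◇(p → □p) is T. ✗
Satisfying worlds: {w2, w5}.
So ¬◇(p → □p) fails at the other 6 worlds.

6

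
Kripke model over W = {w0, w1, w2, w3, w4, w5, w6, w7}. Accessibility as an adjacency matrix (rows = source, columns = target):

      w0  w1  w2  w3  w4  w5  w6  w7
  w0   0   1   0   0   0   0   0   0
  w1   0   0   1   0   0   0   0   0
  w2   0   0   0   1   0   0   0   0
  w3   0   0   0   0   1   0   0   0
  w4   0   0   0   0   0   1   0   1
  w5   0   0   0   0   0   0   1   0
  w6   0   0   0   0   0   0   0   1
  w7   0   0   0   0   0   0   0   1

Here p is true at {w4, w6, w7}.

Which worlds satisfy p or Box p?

{w3, w4, w5, w6, w7}

w0: p is F, Box p is F. ✗
w1: p is F, Box p is F. ✗
w2: p is F, Box p is F. ✗
w3: p is F, Box p is T. ✓
w4: p is T, Box p is F. ✓
w5: p is F, Box p is T. ✓
w6: p is T, Box p is T. ✓
w7: p is T, Box p is T. ✓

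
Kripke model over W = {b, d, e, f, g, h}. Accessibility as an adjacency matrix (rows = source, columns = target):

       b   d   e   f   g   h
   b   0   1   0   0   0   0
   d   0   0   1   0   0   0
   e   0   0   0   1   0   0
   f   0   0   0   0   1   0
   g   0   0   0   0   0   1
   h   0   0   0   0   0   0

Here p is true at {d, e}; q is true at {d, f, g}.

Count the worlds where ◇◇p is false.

b: successors {d}; ◇p there: d:T. ✓
d: successors {e}; ◇p there: e:F. ✗
e: successors {f}; ◇p there: f:F. ✗
f: successors {g}; ◇p there: g:F. ✗
g: successors {h}; ◇p there: h:F. ✗
h: no successors, so ◇◇p fails. ✗
Satisfying worlds: {b}.
So ◇◇p fails at the other 5 worlds.

5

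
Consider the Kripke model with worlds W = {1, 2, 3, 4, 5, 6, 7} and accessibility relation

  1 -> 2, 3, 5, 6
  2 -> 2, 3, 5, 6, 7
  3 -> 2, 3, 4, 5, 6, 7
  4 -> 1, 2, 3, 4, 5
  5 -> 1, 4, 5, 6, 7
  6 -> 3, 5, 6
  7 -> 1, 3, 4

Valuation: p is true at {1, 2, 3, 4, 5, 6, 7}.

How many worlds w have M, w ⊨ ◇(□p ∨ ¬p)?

7

1: successors {2, 3, 5, 6}; □p ∨ ¬p there: 2:T, 3:T, 5:T, 6:T. ✓
2: successors {2, 3, 5, 6, 7}; □p ∨ ¬p there: 2:T, 3:T, 5:T, 6:T, 7:T. ✓
3: successors {2, 3, 4, 5, 6, 7}; □p ∨ ¬p there: 2:T, 3:T, 4:T, 5:T, 6:T, 7:T. ✓
4: successors {1, 2, 3, 4, 5}; □p ∨ ¬p there: 1:T, 2:T, 3:T, 4:T, 5:T. ✓
5: successors {1, 4, 5, 6, 7}; □p ∨ ¬p there: 1:T, 4:T, 5:T, 6:T, 7:T. ✓
6: successors {3, 5, 6}; □p ∨ ¬p there: 3:T, 5:T, 6:T. ✓
7: successors {1, 3, 4}; □p ∨ ¬p there: 1:T, 3:T, 4:T. ✓
Satisfying worlds: {1, 2, 3, 4, 5, 6, 7}.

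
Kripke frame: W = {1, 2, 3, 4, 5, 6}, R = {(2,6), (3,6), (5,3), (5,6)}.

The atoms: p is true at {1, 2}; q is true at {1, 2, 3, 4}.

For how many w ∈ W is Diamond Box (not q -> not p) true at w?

1: no successors, so Diamond Box (not q -> not p) fails. ✗
2: successors {6}; Box (not q -> not p) there: 6:T. ✓
3: successors {6}; Box (not q -> not p) there: 6:T. ✓
4: no successors, so Diamond Box (not q -> not p) fails. ✗
5: successors {3, 6}; Box (not q -> not p) there: 3:T, 6:T. ✓
6: no successors, so Diamond Box (not q -> not p) fails. ✗
Satisfying worlds: {2, 3, 5}.

3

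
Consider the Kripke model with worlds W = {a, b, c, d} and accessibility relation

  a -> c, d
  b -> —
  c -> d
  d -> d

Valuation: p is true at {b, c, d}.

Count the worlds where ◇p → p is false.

1

a: ◇p is T, p is F. ✗
b: ◇p is F, p is T. ✓
c: ◇p is T, p is T. ✓
d: ◇p is T, p is T. ✓
Satisfying worlds: {b, c, d}.
So ◇p → p fails at the other 1 world.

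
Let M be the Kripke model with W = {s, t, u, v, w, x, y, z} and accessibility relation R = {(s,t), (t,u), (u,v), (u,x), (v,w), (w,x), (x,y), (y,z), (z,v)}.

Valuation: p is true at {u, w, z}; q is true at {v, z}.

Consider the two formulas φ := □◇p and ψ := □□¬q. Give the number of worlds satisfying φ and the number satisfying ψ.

3 and 5

For □◇p:
s: successors {t}; ◇p there: t:T. ✓
t: successors {u}; ◇p there: u:F. ✗
u: successors {v, x}; ◇p there: v:T, x:F. ✗
v: successors {w}; ◇p there: w:F. ✗
w: successors {x}; ◇p there: x:F. ✗
x: successors {y}; ◇p there: y:T. ✓
y: successors {z}; ◇p there: z:F. ✗
z: successors {v}; ◇p there: v:T. ✓
— 3 worlds.
For □□¬q:
s: successors {t}; □¬q there: t:T. ✓
t: successors {u}; □¬q there: u:F. ✗
u: successors {v, x}; □¬q there: v:T, x:T. ✓
v: successors {w}; □¬q there: w:T. ✓
w: successors {x}; □¬q there: x:T. ✓
x: successors {y}; □¬q there: y:F. ✗
y: successors {z}; □¬q there: z:F. ✗
z: successors {v}; □¬q there: v:T. ✓
— 5 worlds.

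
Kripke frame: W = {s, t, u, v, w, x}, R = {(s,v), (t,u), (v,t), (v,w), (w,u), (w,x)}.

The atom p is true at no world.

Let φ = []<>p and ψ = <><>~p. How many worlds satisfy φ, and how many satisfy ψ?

For []<>p:
s: successors {v}; <>p there: v:F. ✗
t: successors {u}; <>p there: u:F. ✗
u: no successors, so []<>p holds vacuously. ✓
v: successors {t, w}; <>p there: t:F, w:F. ✗
w: successors {u, x}; <>p there: u:F, x:F. ✗
x: no successors, so []<>p holds vacuously. ✓
— 2 worlds.
For <><>~p:
s: successors {v}; <>~p there: v:T. ✓
t: successors {u}; <>~p there: u:F. ✗
u: no successors, so <><>~p fails. ✗
v: successors {t, w}; <>~p there: t:T, w:T. ✓
w: successors {u, x}; <>~p there: u:F, x:F. ✗
x: no successors, so <><>~p fails. ✗
— 2 worlds.

2 and 2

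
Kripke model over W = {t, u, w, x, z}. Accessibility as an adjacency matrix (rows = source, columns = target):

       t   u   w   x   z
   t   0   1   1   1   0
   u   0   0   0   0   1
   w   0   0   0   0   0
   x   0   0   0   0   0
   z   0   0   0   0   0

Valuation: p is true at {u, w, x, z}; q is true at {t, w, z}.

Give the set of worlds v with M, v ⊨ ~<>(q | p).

{w, x, z}

t: <>(q | p) is T. ✗
u: <>(q | p) is T. ✗
w: <>(q | p) is F. ✓
x: <>(q | p) is F. ✓
z: <>(q | p) is F. ✓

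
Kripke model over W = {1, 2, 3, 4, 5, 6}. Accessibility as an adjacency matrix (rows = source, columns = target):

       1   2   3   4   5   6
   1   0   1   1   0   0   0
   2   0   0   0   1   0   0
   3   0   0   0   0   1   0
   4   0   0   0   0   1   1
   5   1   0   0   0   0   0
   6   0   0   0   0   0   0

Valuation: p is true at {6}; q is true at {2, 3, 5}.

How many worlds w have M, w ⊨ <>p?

1

1: successors {2, 3}; p there: 2:F, 3:F. ✗
2: successors {4}; p there: 4:F. ✗
3: successors {5}; p there: 5:F. ✗
4: successors {5, 6}; p there: 5:F, 6:T. ✓
5: successors {1}; p there: 1:F. ✗
6: no successors, so <>p fails. ✗
Satisfying worlds: {4}.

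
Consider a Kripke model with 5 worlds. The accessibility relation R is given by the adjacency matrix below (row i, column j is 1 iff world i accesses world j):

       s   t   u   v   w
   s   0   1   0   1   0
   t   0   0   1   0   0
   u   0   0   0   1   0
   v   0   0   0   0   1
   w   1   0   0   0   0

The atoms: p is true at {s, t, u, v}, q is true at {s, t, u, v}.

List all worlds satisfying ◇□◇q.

{s, u, v}

s: successors {t, v}; □◇q there: t:T, v:T. ✓
t: successors {u}; □◇q there: u:F. ✗
u: successors {v}; □◇q there: v:T. ✓
v: successors {w}; □◇q there: w:T. ✓
w: successors {s}; □◇q there: s:F. ✗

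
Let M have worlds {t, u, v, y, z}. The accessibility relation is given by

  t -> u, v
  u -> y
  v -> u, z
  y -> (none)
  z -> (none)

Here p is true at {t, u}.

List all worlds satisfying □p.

t: successors {u, v}; p there: u:T, v:F. ✗
u: successors {y}; p there: y:F. ✗
v: successors {u, z}; p there: u:T, z:F. ✗
y: no successors, so □p holds vacuously. ✓
z: no successors, so □p holds vacuously. ✓

{y, z}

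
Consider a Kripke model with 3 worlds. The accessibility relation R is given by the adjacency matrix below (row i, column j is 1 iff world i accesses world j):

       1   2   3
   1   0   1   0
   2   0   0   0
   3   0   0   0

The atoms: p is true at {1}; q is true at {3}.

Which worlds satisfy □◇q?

1: successors {2}; ◇q there: 2:F. ✗
2: no successors, so □◇q holds vacuously. ✓
3: no successors, so □◇q holds vacuously. ✓

{2, 3}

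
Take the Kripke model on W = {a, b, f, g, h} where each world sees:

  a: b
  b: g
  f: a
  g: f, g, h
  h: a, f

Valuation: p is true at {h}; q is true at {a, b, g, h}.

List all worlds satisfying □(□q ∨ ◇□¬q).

{a, f, h}

a: successors {b}; □q ∨ ◇□¬q there: b:T. ✓
b: successors {g}; □q ∨ ◇□¬q there: g:F. ✗
f: successors {a}; □q ∨ ◇□¬q there: a:T. ✓
g: successors {f, g, h}; □q ∨ ◇□¬q there: f:T, g:F, h:F. ✗
h: successors {a, f}; □q ∨ ◇□¬q there: a:T, f:T. ✓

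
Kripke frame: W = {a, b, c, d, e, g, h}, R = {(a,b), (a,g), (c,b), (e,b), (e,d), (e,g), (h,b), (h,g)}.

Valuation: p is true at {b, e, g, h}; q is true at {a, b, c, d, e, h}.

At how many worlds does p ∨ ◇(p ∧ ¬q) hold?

5

a: p is F, ◇(p ∧ ¬q) is T. ✓
b: p is T, ◇(p ∧ ¬q) is F. ✓
c: p is F, ◇(p ∧ ¬q) is F. ✗
d: p is F, ◇(p ∧ ¬q) is F. ✗
e: p is T, ◇(p ∧ ¬q) is T. ✓
g: p is T, ◇(p ∧ ¬q) is F. ✓
h: p is T, ◇(p ∧ ¬q) is T. ✓
Satisfying worlds: {a, b, e, g, h}.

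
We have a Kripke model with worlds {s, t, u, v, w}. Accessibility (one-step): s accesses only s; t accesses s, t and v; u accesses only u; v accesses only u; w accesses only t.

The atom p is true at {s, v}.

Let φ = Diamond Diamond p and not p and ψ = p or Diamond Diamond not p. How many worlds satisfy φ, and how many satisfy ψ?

2 and 5

For Diamond Diamond p and not p:
s: Diamond Diamond p is T, not p is F. ✗
t: Diamond Diamond p is T, not p is T. ✓
u: Diamond Diamond p is F, not p is T. ✗
v: Diamond Diamond p is F, not p is F. ✗
w: Diamond Diamond p is T, not p is T. ✓
— 2 worlds.
For p or Diamond Diamond not p:
s: p is T, Diamond Diamond not p is F. ✓
t: p is F, Diamond Diamond not p is T. ✓
u: p is F, Diamond Diamond not p is T. ✓
v: p is T, Diamond Diamond not p is T. ✓
w: p is F, Diamond Diamond not p is T. ✓
— 5 worlds.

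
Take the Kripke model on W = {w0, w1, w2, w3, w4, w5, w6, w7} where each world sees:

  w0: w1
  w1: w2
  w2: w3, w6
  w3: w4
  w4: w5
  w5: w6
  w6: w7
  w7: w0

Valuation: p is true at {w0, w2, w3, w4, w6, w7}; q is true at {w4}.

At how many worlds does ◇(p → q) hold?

w0: successors {w1}; p → q there: w1:T. ✓
w1: successors {w2}; p → q there: w2:F. ✗
w2: successors {w3, w6}; p → q there: w3:F, w6:F. ✗
w3: successors {w4}; p → q there: w4:T. ✓
w4: successors {w5}; p → q there: w5:T. ✓
w5: successors {w6}; p → q there: w6:F. ✗
w6: successors {w7}; p → q there: w7:F. ✗
w7: successors {w0}; p → q there: w0:F. ✗
Satisfying worlds: {w0, w3, w4}.

3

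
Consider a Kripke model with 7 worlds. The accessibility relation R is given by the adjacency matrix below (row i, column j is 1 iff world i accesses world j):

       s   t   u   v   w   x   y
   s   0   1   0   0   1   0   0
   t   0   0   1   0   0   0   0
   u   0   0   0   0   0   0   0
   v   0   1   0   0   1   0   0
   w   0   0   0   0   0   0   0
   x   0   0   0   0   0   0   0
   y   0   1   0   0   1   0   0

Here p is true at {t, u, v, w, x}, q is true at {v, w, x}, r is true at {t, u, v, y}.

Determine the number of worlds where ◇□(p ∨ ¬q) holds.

s: successors {t, w}; □(p ∨ ¬q) there: t:T, w:T. ✓
t: successors {u}; □(p ∨ ¬q) there: u:T. ✓
u: no successors, so ◇□(p ∨ ¬q) fails. ✗
v: successors {t, w}; □(p ∨ ¬q) there: t:T, w:T. ✓
w: no successors, so ◇□(p ∨ ¬q) fails. ✗
x: no successors, so ◇□(p ∨ ¬q) fails. ✗
y: successors {t, w}; □(p ∨ ¬q) there: t:T, w:T. ✓
Satisfying worlds: {s, t, v, y}.

4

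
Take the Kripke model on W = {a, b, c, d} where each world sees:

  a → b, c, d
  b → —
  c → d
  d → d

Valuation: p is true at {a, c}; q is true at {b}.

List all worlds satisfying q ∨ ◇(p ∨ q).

a: q is F, ◇(p ∨ q) is T. ✓
b: q is T, ◇(p ∨ q) is F. ✓
c: q is F, ◇(p ∨ q) is F. ✗
d: q is F, ◇(p ∨ q) is F. ✗

{a, b}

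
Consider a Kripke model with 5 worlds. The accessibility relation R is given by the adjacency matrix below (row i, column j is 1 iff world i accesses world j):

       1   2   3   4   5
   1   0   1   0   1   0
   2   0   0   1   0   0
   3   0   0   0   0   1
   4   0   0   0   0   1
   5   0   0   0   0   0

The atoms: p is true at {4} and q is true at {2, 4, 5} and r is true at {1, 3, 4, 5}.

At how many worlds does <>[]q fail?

1: successors {2, 4}; []q there: 2:F, 4:T. ✓
2: successors {3}; []q there: 3:T. ✓
3: successors {5}; []q there: 5:T. ✓
4: successors {5}; []q there: 5:T. ✓
5: no successors, so <>[]q fails. ✗
Satisfying worlds: {1, 2, 3, 4}.
So <>[]q fails at the other 1 world.

1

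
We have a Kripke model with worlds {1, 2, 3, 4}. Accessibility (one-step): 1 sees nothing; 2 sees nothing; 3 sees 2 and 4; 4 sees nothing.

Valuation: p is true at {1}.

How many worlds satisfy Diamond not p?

1: no successors, so Diamond not p fails. ✗
2: no successors, so Diamond not p fails. ✗
3: successors {2, 4}; not p there: 2:T, 4:T. ✓
4: no successors, so Diamond not p fails. ✗
Satisfying worlds: {3}.

1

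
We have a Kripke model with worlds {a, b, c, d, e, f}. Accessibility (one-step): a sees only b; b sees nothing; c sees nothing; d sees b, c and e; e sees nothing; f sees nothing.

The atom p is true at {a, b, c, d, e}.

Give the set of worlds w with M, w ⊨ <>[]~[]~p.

{a, d}

a: successors {b}; []~[]~p there: b:T. ✓
b: no successors, so <>[]~[]~p fails. ✗
c: no successors, so <>[]~[]~p fails. ✗
d: successors {b, c, e}; []~[]~p there: b:T, c:T, e:T. ✓
e: no successors, so <>[]~[]~p fails. ✗
f: no successors, so <>[]~[]~p fails. ✗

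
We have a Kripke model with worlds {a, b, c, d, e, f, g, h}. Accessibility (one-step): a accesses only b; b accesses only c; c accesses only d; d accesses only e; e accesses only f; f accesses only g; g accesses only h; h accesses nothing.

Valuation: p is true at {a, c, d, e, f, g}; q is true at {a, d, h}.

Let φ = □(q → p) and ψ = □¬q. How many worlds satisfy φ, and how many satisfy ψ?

7 and 6

For □(q → p):
a: successors {b}; q → p there: b:T. ✓
b: successors {c}; q → p there: c:T. ✓
c: successors {d}; q → p there: d:T. ✓
d: successors {e}; q → p there: e:T. ✓
e: successors {f}; q → p there: f:T. ✓
f: successors {g}; q → p there: g:T. ✓
g: successors {h}; q → p there: h:F. ✗
h: no successors, so □(q → p) holds vacuously. ✓
— 7 worlds.
For □¬q:
a: successors {b}; ¬q there: b:T. ✓
b: successors {c}; ¬q there: c:T. ✓
c: successors {d}; ¬q there: d:F. ✗
d: successors {e}; ¬q there: e:T. ✓
e: successors {f}; ¬q there: f:T. ✓
f: successors {g}; ¬q there: g:T. ✓
g: successors {h}; ¬q there: h:F. ✗
h: no successors, so □¬q holds vacuously. ✓
— 6 worlds.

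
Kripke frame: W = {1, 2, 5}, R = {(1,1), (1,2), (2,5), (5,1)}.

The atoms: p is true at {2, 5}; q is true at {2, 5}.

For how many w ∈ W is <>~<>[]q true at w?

2

1: successors {1, 2}; ~<>[]q there: 1:F, 2:T. ✓
2: successors {5}; ~<>[]q there: 5:T. ✓
5: successors {1}; ~<>[]q there: 1:F. ✗
Satisfying worlds: {1, 2}.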